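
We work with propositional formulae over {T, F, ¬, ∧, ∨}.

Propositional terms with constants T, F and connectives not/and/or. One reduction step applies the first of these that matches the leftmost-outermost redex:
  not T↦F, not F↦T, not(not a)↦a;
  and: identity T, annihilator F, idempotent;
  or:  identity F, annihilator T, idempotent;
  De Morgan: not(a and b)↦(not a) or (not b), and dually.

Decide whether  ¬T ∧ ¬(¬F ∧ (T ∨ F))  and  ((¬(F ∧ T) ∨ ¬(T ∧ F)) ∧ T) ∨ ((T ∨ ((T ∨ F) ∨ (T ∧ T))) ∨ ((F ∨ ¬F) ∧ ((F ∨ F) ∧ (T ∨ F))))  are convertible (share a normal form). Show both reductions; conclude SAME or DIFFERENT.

Answer: DIFFERENT — A ⇓ F, B ⇓ T

Derivation:
Term A:
  start: ¬T ∧ ¬(¬F ∧ (T ∨ F))
  →1  F ∧ ¬(¬F ∧ (T ∨ F))
  →2  F

Term B:
  start: ((¬(F ∧ T) ∨ ¬(T ∧ F)) ∧ T) ∨ ((T ∨ ((T ∨ F) ∨ (T ∧ T))) ∨ ((F ∨ ¬F) ∧ ((F ∨ F) ∧ (T ∨ F))))
  →1  (¬(F ∧ T) ∨ ¬(T ∧ F)) ∨ ((T ∨ ((T ∨ F) ∨ (T ∧ T))) ∨ ((F ∨ ¬F) ∧ ((F ∨ F) ∧ (T ∨ F))))
  →2  ((¬F ∨ ¬T) ∨ ¬(T ∧ F)) ∨ ((T ∨ ((T ∨ F) ∨ (T ∧ T))) ∨ ((F ∨ ¬F) ∧ ((F ∨ F) ∧ (T ∨ F))))
  →3  ((T ∨ ¬T) ∨ ¬(T ∧ F)) ∨ ((T ∨ ((T ∨ F) ∨ (T ∧ T))) ∨ ((F ∨ ¬F) ∧ ((F ∨ F) ∧ (T ∨ F))))
  →4  (T ∨ ¬(T ∧ F)) ∨ ((T ∨ ((T ∨ F) ∨ (T ∧ T))) ∨ ((F ∨ ¬F) ∧ ((F ∨ F) ∧ (T ∨ F))))
  →5  T ∨ ((T ∨ ((T ∨ F) ∨ (T ∧ T))) ∨ ((F ∨ ¬F) ∧ ((F ∨ F) ∧ (T ∨ F))))
  →6  T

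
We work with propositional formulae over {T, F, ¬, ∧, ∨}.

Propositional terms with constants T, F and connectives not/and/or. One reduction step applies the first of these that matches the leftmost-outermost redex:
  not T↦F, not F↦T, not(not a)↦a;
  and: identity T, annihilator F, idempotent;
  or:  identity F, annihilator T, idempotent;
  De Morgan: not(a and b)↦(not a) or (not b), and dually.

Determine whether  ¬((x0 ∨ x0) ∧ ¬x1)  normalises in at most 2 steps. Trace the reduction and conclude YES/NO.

Answer: NO — after 2 steps the term is (¬x0 ∧ ¬x0) ∨ ¬¬x1, not yet normal

Derivation:
  start: ¬((x0 ∨ x0) ∧ ¬x1)
  →1  ¬(x0 ∨ x0) ∨ ¬¬x1
  →2  (¬x0 ∧ ¬x0) ∨ ¬¬x1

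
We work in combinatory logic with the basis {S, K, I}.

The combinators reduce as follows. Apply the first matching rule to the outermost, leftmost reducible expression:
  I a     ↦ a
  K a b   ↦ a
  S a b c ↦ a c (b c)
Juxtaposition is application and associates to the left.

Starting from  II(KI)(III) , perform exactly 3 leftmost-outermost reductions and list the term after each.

  start: II(KI)(III)
  [1] I(KI)(III)
  [2] KI(III)
  [3] I

Answer: after 3 steps: I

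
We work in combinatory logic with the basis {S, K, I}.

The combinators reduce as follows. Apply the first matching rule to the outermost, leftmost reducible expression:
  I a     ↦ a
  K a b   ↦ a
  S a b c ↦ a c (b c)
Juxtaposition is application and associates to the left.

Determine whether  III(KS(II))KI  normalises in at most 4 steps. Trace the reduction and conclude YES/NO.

  start: III(KS(II))KI
  [1] II(KS(II))KI
  [2] I(KS(II))KI
  [3] KS(II)KI
  [4] SKI

Answer: YES — reaches normal form SKI in 4 ≤ 4 steps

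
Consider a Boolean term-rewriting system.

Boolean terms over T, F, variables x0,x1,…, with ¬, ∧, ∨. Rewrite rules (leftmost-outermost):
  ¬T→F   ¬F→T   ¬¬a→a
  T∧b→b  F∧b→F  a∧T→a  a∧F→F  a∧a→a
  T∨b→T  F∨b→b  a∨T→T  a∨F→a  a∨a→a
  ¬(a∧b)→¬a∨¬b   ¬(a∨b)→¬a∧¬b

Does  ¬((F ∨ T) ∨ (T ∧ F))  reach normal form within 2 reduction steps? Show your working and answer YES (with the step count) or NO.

  start: ¬((F ∨ T) ∨ (T ∧ F))
  [1] ¬(F ∨ T) ∧ ¬(T ∧ F)
  [2] (¬F ∧ ¬T) ∧ ¬(T ∧ F)

Answer: NO — after 2 steps the term is (¬F ∧ ¬T) ∧ ¬(T ∧ F), not yet normal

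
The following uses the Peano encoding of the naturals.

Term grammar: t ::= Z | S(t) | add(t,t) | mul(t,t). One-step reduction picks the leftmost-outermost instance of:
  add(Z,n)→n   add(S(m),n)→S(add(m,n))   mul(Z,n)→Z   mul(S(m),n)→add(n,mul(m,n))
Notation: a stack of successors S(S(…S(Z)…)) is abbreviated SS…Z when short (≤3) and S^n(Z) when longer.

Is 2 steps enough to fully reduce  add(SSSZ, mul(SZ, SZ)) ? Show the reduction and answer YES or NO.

Answer: NO — after 2 steps the term is S(S(add(SZ, mul(SZ, SZ)))), not yet normal

Working:
  start: add(SSSZ, mul(SZ, SZ))
  step 1: S(add(SSZ, mul(SZ, SZ)))
  step 2: S(S(add(SZ, mul(SZ, SZ))))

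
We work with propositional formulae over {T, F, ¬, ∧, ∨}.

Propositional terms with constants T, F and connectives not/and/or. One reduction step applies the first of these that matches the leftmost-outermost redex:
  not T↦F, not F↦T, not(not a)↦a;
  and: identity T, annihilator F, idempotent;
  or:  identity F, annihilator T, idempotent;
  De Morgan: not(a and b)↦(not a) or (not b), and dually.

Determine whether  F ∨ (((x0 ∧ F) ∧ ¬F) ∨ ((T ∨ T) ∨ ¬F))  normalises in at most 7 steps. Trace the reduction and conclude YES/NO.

Answer: YES — reaches normal form T in 6 ≤ 7 steps

Reduction:
  start: F ∨ (((x0 ∧ F) ∧ ¬F) ∨ ((T ∨ T) ∨ ¬F))
  [1] ((x0 ∧ F) ∧ ¬F) ∨ ((T ∨ T) ∨ ¬F)
  [2] (F ∧ ¬F) ∨ ((T ∨ T) ∨ ¬F)
  [3] F ∨ ((T ∨ T) ∨ ¬F)
  [4] (T ∨ T) ∨ ¬F
  [5] T ∨ ¬F
  [6] T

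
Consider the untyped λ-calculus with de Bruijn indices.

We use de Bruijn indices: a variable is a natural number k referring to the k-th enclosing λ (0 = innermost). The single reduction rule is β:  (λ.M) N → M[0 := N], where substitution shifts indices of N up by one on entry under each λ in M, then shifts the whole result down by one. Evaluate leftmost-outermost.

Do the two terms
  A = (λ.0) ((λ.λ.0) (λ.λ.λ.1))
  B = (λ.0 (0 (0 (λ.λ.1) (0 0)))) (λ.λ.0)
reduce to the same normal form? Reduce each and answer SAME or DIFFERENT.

Answer: SAME — A ⇓ λ.0, B ⇓ λ.0

Working:
Term A:
  start: (λ.0) ((λ.λ.0) (λ.λ.λ.1))
  [1] (λ.λ.0) (λ.λ.λ.1)
  [2] λ.0

Term B:
  start: (λ.0 (0 (0 (λ.λ.1) (0 0)))) (λ.λ.0)
  [1] (λ.λ.0) ((λ.λ.0) ((λ.λ.0) (λ.λ.1) ((λ.λ.0) (λ.λ.0))))
  [2] λ.0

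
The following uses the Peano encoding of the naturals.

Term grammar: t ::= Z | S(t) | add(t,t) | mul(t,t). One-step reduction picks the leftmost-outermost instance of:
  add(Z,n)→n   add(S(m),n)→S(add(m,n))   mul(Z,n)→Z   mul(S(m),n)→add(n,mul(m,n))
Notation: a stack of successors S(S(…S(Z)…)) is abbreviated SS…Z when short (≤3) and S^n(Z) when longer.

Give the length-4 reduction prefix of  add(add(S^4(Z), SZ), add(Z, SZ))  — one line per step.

  start: add(add(S^4(Z), SZ), add(Z, SZ))
  [1] add(S(add(SSSZ, SZ)), add(Z, SZ))
  [2] S(add(add(SSSZ, SZ), add(Z, SZ)))
  [3] S(add(S(add(SSZ, SZ)), add(Z, SZ)))
  [4] S(S(add(add(SSZ, SZ), add(Z, SZ))))

Answer: after 4 steps: S(S(add(add(SSZ, SZ), add(Z, SZ))))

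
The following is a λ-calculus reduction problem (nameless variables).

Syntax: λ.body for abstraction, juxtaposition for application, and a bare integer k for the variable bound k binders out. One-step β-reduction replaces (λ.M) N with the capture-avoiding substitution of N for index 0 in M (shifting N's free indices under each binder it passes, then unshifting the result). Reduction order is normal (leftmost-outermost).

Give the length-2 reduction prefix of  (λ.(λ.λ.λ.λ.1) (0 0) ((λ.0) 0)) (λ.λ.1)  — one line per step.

  start: (λ.(λ.λ.λ.λ.1) (0 0) ((λ.0) 0)) (λ.λ.1)
  [1] (λ.λ.λ.λ.1) ((λ.λ.1) (λ.λ.1)) ((λ.0) (λ.λ.1))
  [2] (λ.λ.λ.1) ((λ.0) (λ.λ.1))

Answer: after 2 steps: (λ.λ.λ.1) ((λ.0) (λ.λ.1))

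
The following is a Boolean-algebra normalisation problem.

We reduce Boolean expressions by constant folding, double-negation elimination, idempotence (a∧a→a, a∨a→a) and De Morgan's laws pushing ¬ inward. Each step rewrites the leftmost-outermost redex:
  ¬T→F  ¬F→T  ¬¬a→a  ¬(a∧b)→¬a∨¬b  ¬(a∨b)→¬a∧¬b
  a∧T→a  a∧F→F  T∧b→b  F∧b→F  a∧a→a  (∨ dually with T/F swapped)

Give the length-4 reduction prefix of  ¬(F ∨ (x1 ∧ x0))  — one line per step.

Answer: after 4 steps: ¬x1 ∨ ¬x0

Reduction:
  start: ¬(F ∨ (x1 ∧ x0))
  step 1: ¬F ∧ ¬(x1 ∧ x0)
  step 2: T ∧ ¬(x1 ∧ x0)
  step 3: ¬(x1 ∧ x0)
  step 4: ¬x1 ∨ ¬x0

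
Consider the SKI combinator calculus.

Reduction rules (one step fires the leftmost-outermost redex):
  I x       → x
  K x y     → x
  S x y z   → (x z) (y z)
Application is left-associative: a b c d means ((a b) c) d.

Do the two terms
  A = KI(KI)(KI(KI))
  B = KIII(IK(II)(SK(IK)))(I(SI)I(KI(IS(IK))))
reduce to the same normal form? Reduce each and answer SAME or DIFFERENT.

Answer: SAME — A ⇓ I, B ⇓ I

Derivation:
Term A:
  start: KI(KI)(KI(KI))
  →1  I(KI(KI))
  →2  KI(KI)
  →3  I

Term B:
  start: KIII(IK(II)(SK(IK)))(I(SI)I(KI(IS(IK))))
  →1  II(IK(II)(SK(IK)))(I(SI)I(KI(IS(IK))))
  →2  I(IK(II)(SK(IK)))(I(SI)I(KI(IS(IK))))
  →3  IK(II)(SK(IK))(I(SI)I(KI(IS(IK))))
  →4  K(II)(SK(IK))(I(SI)I(KI(IS(IK))))
  →5  II(I(SI)I(KI(IS(IK))))
  →6  I(I(SI)I(KI(IS(IK))))
  →7  I(SI)I(KI(IS(IK)))
  →8  SII(KI(IS(IK)))
  →9  I(KI(IS(IK)))(I(KI(IS(IK))))
  →10  KI(IS(IK))(I(KI(IS(IK))))
  →11  I(I(KI(IS(IK))))
  →12  I(KI(IS(IK)))
  →13  KI(IS(IK))
  →14  I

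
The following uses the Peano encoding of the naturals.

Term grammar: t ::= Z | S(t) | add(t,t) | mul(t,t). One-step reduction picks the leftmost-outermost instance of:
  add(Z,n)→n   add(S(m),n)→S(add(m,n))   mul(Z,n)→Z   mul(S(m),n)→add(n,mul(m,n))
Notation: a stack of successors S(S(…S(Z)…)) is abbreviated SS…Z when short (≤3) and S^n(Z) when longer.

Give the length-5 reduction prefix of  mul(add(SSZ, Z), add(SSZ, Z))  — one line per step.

  start: mul(add(SSZ, Z), add(SSZ, Z))
  step 1: mul(S(add(SZ, Z)), add(SSZ, Z))
  step 2: add(add(SSZ, Z), mul(add(SZ, Z), add(SSZ, Z)))
  step 3: add(S(add(SZ, Z)), mul(add(SZ, Z), add(SSZ, Z)))
  step 4: S(add(add(SZ, Z), mul(add(SZ, Z), add(SSZ, Z))))
  step 5: S(add(S(add(Z, Z)), mul(add(SZ, Z), add(SSZ, Z))))

Answer: after 5 steps: S(add(S(add(Z, Z)), mul(add(SZ, Z), add(SSZ, Z))))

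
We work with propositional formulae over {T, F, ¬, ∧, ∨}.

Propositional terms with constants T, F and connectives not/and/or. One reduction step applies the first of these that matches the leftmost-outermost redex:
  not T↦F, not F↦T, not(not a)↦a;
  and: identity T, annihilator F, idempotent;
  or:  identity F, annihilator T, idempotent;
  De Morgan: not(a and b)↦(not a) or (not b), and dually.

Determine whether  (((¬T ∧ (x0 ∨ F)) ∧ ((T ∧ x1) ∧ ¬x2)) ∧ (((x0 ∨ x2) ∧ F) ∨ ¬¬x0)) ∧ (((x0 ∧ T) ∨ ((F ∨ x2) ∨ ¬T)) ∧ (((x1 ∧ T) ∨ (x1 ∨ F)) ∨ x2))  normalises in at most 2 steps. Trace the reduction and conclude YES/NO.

Answer: NO — after 2 steps the term is ((F ∧ ((T ∧ x1) ∧ ¬x2)) ∧ (((x0 ∨ x2) ∧ F) ∨ ¬¬x0)) ∧ (((x0 ∧ T) ∨ ((F ∨ x2) ∨ ¬T)) ∧ (((x1 ∧ T) ∨ (x1 ∨ F)) ∨ x2)), not yet normal

Reduction:
  start: (((¬T ∧ (x0 ∨ F)) ∧ ((T ∧ x1) ∧ ¬x2)) ∧ (((x0 ∨ x2) ∧ F) ∨ ¬¬x0)) ∧ (((x0 ∧ T) ∨ ((F ∨ x2) ∨ ¬T)) ∧ (((x1 ∧ T) ∨ (x1 ∨ F)) ∨ x2))
  →1  (((F ∧ (x0 ∨ F)) ∧ ((T ∧ x1) ∧ ¬x2)) ∧ (((x0 ∨ x2) ∧ F) ∨ ¬¬x0)) ∧ (((x0 ∧ T) ∨ ((F ∨ x2) ∨ ¬T)) ∧ (((x1 ∧ T) ∨ (x1 ∨ F)) ∨ x2))
  →2  ((F ∧ ((T ∧ x1) ∧ ¬x2)) ∧ (((x0 ∨ x2) ∧ F) ∨ ¬¬x0)) ∧ (((x0 ∧ T) ∨ ((F ∨ x2) ∨ ¬T)) ∧ (((x1 ∧ T) ∨ (x1 ∨ F)) ∨ x2))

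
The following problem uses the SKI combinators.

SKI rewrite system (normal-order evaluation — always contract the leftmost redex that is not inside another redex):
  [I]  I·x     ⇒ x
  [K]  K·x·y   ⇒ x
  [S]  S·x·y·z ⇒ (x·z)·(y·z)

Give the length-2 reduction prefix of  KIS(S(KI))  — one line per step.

Answer: after 2 steps: S(KI)

Derivation:
  start: KIS(S(KI))
  [1] I(S(KI))
  [2] S(KI)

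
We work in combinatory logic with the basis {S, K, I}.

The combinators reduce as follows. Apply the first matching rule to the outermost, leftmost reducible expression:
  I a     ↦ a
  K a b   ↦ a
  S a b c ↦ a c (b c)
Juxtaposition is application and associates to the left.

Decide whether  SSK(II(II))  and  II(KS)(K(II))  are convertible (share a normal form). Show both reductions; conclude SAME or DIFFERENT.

Answer: DIFFERENT — A ⇓ SI(KI), B ⇓ S

Derivation:
Term A:
  start: SSK(II(II))
  →1  S(II(II))(K(II(II)))
  →2  S(I(II))(K(II(II)))
  →3  S(II)(K(II(II)))
  →4  SI(K(II(II)))
  →5  SI(K(I(II)))
  →6  SI(K(II))
  →7  SI(KI)

Term B:
  start: II(KS)(K(II))
  →1  I(KS)(K(II))
  →2  KS(K(II))
  →3  S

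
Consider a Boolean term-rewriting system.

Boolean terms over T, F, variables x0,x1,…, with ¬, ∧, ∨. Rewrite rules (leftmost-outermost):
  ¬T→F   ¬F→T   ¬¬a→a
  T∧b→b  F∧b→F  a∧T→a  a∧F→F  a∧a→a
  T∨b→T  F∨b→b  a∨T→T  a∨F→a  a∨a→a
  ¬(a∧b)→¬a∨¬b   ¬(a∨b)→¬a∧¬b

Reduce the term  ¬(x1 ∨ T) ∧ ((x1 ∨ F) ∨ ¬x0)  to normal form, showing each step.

Answer: normal form = F  (in 4 steps)

Reduction:
  start: ¬(x1 ∨ T) ∧ ((x1 ∨ F) ∨ ¬x0)
  step 1: (¬x1 ∧ ¬T) ∧ ((x1 ∨ F) ∨ ¬x0)
  step 2: (¬x1 ∧ F) ∧ ((x1 ∨ F) ∨ ¬x0)
  step 3: F ∧ ((x1 ∨ F) ∨ ¬x0)
  step 4: F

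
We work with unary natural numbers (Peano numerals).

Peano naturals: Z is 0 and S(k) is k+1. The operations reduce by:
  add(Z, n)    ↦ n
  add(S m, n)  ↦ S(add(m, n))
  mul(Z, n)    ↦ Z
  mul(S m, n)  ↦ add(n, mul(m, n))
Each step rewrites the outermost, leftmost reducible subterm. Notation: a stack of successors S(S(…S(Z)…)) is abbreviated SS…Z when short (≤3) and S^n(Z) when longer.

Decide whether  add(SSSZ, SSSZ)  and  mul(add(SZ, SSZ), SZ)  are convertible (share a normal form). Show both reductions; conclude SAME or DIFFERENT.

Answer: DIFFERENT — A ⇓ S^6(Z), B ⇓ SSSZ

Working:
Term A:
  start: add(SSSZ, SSSZ)
  →1  S(add(SSZ, SSSZ))
  →2  S(S(add(SZ, SSSZ)))
  →3  S(S(S(add(Z, SSSZ))))
  →4  S^6(Z)

Term B:
  start: mul(add(SZ, SSZ), SZ)
  →1  mul(S(add(Z, SSZ)), SZ)
  →2  add(SZ, mul(add(Z, SSZ), SZ))
  →3  S(add(Z, mul(add(Z, SSZ), SZ)))
  →4  S(mul(add(Z, SSZ), SZ))
  →5  S(mul(SSZ, SZ))
  →6  S(add(SZ, mul(SZ, SZ)))
  →7  S(S(add(Z, mul(SZ, SZ))))
  →8  S(S(mul(SZ, SZ)))
  →9  S(S(add(SZ, mul(Z, SZ))))
  →10  S(S(S(add(Z, mul(Z, SZ)))))
  →11  S(S(S(mul(Z, SZ))))
  →12  SSSZ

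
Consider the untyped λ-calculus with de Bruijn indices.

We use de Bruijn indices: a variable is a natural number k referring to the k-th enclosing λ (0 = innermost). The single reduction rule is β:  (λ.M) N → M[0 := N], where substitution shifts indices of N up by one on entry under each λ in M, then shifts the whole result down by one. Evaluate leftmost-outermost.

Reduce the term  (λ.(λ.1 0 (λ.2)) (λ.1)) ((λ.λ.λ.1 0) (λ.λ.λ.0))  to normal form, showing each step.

Answer: normal form = λ.λ.1 0  (in 7 steps)

Working:
  start: (λ.(λ.1 0 (λ.2)) (λ.1)) ((λ.λ.λ.1 0) (λ.λ.λ.0))
  step 1: (λ.(λ.λ.λ.1 0) (λ.λ.λ.0) 0 (λ.(λ.λ.λ.1 0) (λ.λ.λ.0))) (λ.(λ.λ.λ.1 0) (λ.λ.λ.0))
  step 2: (λ.λ.λ.1 0) (λ.λ.λ.0) (λ.(λ.λ.λ.1 0) (λ.λ.λ.0)) (λ.(λ.λ.λ.1 0) (λ.λ.λ.0))
  step 3: (λ.λ.1 0) (λ.(λ.λ.λ.1 0) (λ.λ.λ.0)) (λ.(λ.λ.λ.1 0) (λ.λ.λ.0))
  step 4: (λ.(λ.(λ.λ.λ.1 0) (λ.λ.λ.0)) 0) (λ.(λ.λ.λ.1 0) (λ.λ.λ.0))
  step 5: (λ.(λ.λ.λ.1 0) (λ.λ.λ.0)) (λ.(λ.λ.λ.1 0) (λ.λ.λ.0))
  step 6: (λ.λ.λ.1 0) (λ.λ.λ.0)
  step 7: λ.λ.1 0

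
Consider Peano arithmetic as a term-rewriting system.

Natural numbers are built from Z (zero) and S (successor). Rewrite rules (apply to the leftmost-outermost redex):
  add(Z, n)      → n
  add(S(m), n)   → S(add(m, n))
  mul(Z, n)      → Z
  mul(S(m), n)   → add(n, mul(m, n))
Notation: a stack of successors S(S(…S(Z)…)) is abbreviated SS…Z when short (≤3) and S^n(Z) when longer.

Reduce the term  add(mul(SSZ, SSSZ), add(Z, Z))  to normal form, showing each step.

  start: add(mul(SSZ, SSSZ), add(Z, Z))
  →1  add(add(SSSZ, mul(SZ, SSSZ)), add(Z, Z))
  →2  add(S(add(SSZ, mul(SZ, SSSZ))), add(Z, Z))
  →3  S(add(add(SSZ, mul(SZ, SSSZ)), add(Z, Z)))
  →4  S(add(S(add(SZ, mul(SZ, SSSZ))), add(Z, Z)))
  →5  S(S(add(add(SZ, mul(SZ, SSSZ)), add(Z, Z))))
  →6  S(S(add(S(add(Z, mul(SZ, SSSZ))), add(Z, Z))))
  →7  S(S(S(add(add(Z, mul(SZ, SSSZ)), add(Z, Z)))))
  →8  S(S(S(add(mul(SZ, SSSZ), add(Z, Z)))))
  →9  S(S(S(add(add(SSSZ, mul(Z, SSSZ)), add(Z, Z)))))
  →10  S(S(S(add(S(add(SSZ, mul(Z, SSSZ))), add(Z, Z)))))
  →11  S(S(S(S(add(add(SSZ, mul(Z, SSSZ)), add(Z, Z))))))
  →12  S(S(S(S(add(S(add(SZ, mul(Z, SSSZ))), add(Z, Z))))))
  →13  S(S(S(S(S(add(add(SZ, mul(Z, SSSZ)), add(Z, Z)))))))
  →14  S(S(S(S(S(add(S(add(Z, mul(Z, SSSZ))), add(Z, Z)))))))
  →15  S(S(S(S(S(S(add(add(Z, mul(Z, SSSZ)), add(Z, Z))))))))
  →16  S(S(S(S(S(S(add(mul(Z, SSSZ), add(Z, Z))))))))
  →17  S(S(S(S(S(S(add(Z, add(Z, Z))))))))
  →18  S(S(S(S(S(S(add(Z, Z)))))))
  →19  S^6(Z)

Answer: normal form = S^6(Z)  (in 19 steps)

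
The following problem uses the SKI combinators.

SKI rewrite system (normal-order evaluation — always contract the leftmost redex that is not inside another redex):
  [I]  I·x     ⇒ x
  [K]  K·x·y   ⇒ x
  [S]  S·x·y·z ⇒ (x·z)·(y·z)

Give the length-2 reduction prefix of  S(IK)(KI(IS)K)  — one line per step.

  start: S(IK)(KI(IS)K)
  [1] SK(KI(IS)K)
  [2] SK(IK)

Answer: after 2 steps: SK(IK)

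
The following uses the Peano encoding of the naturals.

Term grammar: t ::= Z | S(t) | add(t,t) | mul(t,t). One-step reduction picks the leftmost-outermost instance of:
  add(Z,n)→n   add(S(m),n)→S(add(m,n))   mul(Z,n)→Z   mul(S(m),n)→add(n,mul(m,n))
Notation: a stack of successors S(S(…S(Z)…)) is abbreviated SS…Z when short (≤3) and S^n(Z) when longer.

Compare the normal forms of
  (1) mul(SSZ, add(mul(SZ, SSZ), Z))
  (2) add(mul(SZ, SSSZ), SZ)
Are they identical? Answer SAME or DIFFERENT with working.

Term A:
  start: mul(SSZ, add(mul(SZ, SSZ), Z))
  [1] add(add(mul(SZ, SSZ), Z), mul(SZ, add(mul(SZ, SSZ), Z)))
  [2] add(add(add(SSZ, mul(Z, SSZ)), Z), mul(SZ, add(mul(SZ, SSZ), Z)))
  [3] add(add(S(add(SZ, mul(Z, SSZ))), Z), mul(SZ, add(mul(SZ, SSZ), Z)))
  [4] add(S(add(add(SZ, mul(Z, SSZ)), Z)), mul(SZ, add(mul(SZ, SSZ), Z)))
  [5] S(add(add(add(SZ, mul(Z, SSZ)), Z), mul(SZ, add(mul(SZ, SSZ), Z))))
  [6] S(add(add(S(add(Z, mul(Z, SSZ))), Z), mul(SZ, add(mul(SZ, SSZ), Z))))
  [7] S(add(S(add(add(Z, mul(Z, SSZ)), Z)), mul(SZ, add(mul(SZ, SSZ), Z))))
  [8] S(S(add(add(add(Z, mul(Z, SSZ)), Z), mul(SZ, add(mul(SZ, SSZ), Z)))))
  [9] S(S(add(add(mul(Z, SSZ), Z), mul(SZ, add(mul(SZ, SSZ), Z)))))
  [10] S(S(add(add(Z, Z), mul(SZ, add(mul(SZ, SSZ), Z)))))
  [11] S(S(add(Z, mul(SZ, add(mul(SZ, SSZ), Z)))))
  [12] S(S(mul(SZ, add(mul(SZ, SSZ), Z))))
  [13] S(S(add(add(mul(SZ, SSZ), Z), mul(Z, add(mul(SZ, SSZ), Z)))))
  [14] S(S(add(add(add(SSZ, mul(Z, SSZ)), Z), mul(Z, add(mul(SZ, SSZ), Z)))))
  [15] S(S(add(add(S(add(SZ, mul(Z, SSZ))), Z), mul(Z, add(mul(SZ, SSZ), Z)))))
  [16] S(S(add(S(add(add(SZ, mul(Z, SSZ)), Z)), mul(Z, add(mul(SZ, SSZ), Z)))))
  [17] S(S(S(add(add(add(SZ, mul(Z, SSZ)), Z), mul(Z, add(mul(SZ, SSZ), Z))))))
  [18] S(S(S(add(add(S(add(Z, mul(Z, SSZ))), Z), mul(Z, add(mul(SZ, SSZ), Z))))))
  [19] S(S(S(add(S(add(add(Z, mul(Z, SSZ)), Z)), mul(Z, add(mul(SZ, SSZ), Z))))))
  [20] S(S(S(S(add(add(add(Z, mul(Z, SSZ)), Z), mul(Z, add(mul(SZ, SSZ), Z)))))))
  [21] S(S(S(S(add(add(mul(Z, SSZ), Z), mul(Z, add(mul(SZ, SSZ), Z)))))))
  [22] S(S(S(S(add(add(Z, Z), mul(Z, add(mul(SZ, SSZ), Z)))))))
  [23] S(S(S(S(add(Z, mul(Z, add(mul(SZ, SSZ), Z)))))))
  [24] S(S(S(S(mul(Z, add(mul(SZ, SSZ), Z))))))
  [25] S^4(Z)

Term B:
  start: add(mul(SZ, SSSZ), SZ)
  [1] add(add(SSSZ, mul(Z, SSSZ)), SZ)
  [2] add(S(add(SSZ, mul(Z, SSSZ))), SZ)
  [3] S(add(add(SSZ, mul(Z, SSSZ)), SZ))
  [4] S(add(S(add(SZ, mul(Z, SSSZ))), SZ))
  [5] S(S(add(add(SZ, mul(Z, SSSZ)), SZ)))
  [6] S(S(add(S(add(Z, mul(Z, SSSZ))), SZ)))
  [7] S(S(S(add(add(Z, mul(Z, SSSZ)), SZ))))
  [8] S(S(S(add(mul(Z, SSSZ), SZ))))
  [9] S(S(S(add(Z, SZ))))
  [10] S^4(Z)

Answer: SAME — A ⇓ S^4(Z), B ⇓ S^4(Z)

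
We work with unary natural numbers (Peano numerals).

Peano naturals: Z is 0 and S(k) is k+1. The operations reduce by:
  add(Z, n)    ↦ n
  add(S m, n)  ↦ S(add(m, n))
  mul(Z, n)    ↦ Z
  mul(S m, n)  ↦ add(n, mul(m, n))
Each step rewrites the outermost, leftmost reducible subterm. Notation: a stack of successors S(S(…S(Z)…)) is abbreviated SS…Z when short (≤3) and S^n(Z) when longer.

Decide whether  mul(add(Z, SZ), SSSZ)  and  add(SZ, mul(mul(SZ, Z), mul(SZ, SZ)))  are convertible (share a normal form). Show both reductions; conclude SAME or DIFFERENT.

Answer: DIFFERENT — A ⇓ SSSZ, B ⇓ SZ

Reduction:
Term A:
  start: mul(add(Z, SZ), SSSZ)
  [1] mul(SZ, SSSZ)
  [2] add(SSSZ, mul(Z, SSSZ))
  [3] S(add(SSZ, mul(Z, SSSZ)))
  [4] S(S(add(SZ, mul(Z, SSSZ))))
  [5] S(S(S(add(Z, mul(Z, SSSZ)))))
  [6] S(S(S(mul(Z, SSSZ))))
  [7] SSSZ

Term B:
  start: add(SZ, mul(mul(SZ, Z), mul(SZ, SZ)))
  [1] S(add(Z, mul(mul(SZ, Z), mul(SZ, SZ))))
  [2] S(mul(mul(SZ, Z), mul(SZ, SZ)))
  [3] S(mul(add(Z, mul(Z, Z)), mul(SZ, SZ)))
  [4] S(mul(mul(Z, Z), mul(SZ, SZ)))
  [5] S(mul(Z, mul(SZ, SZ)))
  [6] SZ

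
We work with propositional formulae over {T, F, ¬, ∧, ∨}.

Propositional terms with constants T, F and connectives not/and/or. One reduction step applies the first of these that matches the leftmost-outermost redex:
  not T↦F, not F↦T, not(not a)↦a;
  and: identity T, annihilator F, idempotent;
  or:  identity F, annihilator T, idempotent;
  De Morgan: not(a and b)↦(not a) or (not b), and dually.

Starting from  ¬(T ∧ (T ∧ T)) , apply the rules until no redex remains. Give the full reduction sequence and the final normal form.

  start: ¬(T ∧ (T ∧ T))
  →1  ¬T ∨ ¬(T ∧ T)
  →2  F ∨ ¬(T ∧ T)
  →3  ¬(T ∧ T)
  →4  ¬T ∨ ¬T
  →5  ¬T
  →6  F

Answer: normal form = F  (in 6 steps)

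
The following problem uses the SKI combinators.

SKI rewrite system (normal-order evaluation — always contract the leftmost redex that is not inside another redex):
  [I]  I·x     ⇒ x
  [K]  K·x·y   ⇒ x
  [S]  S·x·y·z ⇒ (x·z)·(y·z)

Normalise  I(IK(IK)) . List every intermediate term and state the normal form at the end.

  start: I(IK(IK))
  step 1: IK(IK)
  step 2: K(IK)
  step 3: KK

Answer: normal form = KK  (in 3 steps)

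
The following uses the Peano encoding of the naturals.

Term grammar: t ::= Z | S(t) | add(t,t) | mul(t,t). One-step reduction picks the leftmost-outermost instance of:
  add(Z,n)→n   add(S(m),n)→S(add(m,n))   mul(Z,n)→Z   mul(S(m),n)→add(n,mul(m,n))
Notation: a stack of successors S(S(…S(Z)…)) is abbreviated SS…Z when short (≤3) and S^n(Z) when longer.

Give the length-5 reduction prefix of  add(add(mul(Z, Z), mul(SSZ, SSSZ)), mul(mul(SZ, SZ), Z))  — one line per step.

Answer: after 5 steps: S(add(add(SSZ, mul(SZ, SSSZ)), mul(mul(SZ, SZ), Z)))

Working:
  start: add(add(mul(Z, Z), mul(SSZ, SSSZ)), mul(mul(SZ, SZ), Z))
  [1] add(add(Z, mul(SSZ, SSSZ)), mul(mul(SZ, SZ), Z))
  [2] add(mul(SSZ, SSSZ), mul(mul(SZ, SZ), Z))
  [3] add(add(SSSZ, mul(SZ, SSSZ)), mul(mul(SZ, SZ), Z))
  [4] add(S(add(SSZ, mul(SZ, SSSZ))), mul(mul(SZ, SZ), Z))
  [5] S(add(add(SSZ, mul(SZ, SSSZ)), mul(mul(SZ, SZ), Z)))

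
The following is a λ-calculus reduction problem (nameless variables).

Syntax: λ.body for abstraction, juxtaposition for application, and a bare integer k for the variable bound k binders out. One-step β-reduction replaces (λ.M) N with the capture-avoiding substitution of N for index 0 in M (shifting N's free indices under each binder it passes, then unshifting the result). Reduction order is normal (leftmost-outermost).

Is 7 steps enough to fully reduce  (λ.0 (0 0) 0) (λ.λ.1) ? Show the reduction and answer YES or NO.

Answer: YES — reaches normal form λ.λ.λ.1 in 4 ≤ 7 steps

Working:
  start: (λ.0 (0 0) 0) (λ.λ.1)
  [1] (λ.λ.1) ((λ.λ.1) (λ.λ.1)) (λ.λ.1)
  [2] (λ.(λ.λ.1) (λ.λ.1)) (λ.λ.1)
  [3] (λ.λ.1) (λ.λ.1)
  [4] λ.λ.λ.1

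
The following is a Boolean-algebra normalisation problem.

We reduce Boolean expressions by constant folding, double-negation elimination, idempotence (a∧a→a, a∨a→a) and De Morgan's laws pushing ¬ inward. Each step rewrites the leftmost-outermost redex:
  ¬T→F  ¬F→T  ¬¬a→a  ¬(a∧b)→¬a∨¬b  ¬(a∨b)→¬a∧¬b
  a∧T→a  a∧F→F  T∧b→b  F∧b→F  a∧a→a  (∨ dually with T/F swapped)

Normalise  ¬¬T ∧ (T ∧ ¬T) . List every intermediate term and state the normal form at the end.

Answer: normal form = F  (in 4 steps)

Working:
  start: ¬¬T ∧ (T ∧ ¬T)
  step 1: T ∧ (T ∧ ¬T)
  step 2: T ∧ ¬T
  step 3: ¬T
  step 4: F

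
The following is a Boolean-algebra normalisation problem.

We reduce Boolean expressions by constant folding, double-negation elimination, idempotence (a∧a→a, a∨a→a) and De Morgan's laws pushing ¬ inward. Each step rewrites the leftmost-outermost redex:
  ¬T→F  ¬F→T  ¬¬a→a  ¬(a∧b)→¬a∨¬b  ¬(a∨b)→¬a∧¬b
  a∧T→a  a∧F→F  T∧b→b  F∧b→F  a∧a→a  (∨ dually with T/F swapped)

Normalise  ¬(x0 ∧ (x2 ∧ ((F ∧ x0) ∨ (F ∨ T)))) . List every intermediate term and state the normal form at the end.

  start: ¬(x0 ∧ (x2 ∧ ((F ∧ x0) ∨ (F ∨ T))))
  step 1: ¬x0 ∨ ¬(x2 ∧ ((F ∧ x0) ∨ (F ∨ T)))
  step 2: ¬x0 ∨ (¬x2 ∨ ¬((F ∧ x0) ∨ (F ∨ T)))
  step 3: ¬x0 ∨ (¬x2 ∨ (¬(F ∧ x0) ∧ ¬(F ∨ T)))
  step 4: ¬x0 ∨ (¬x2 ∨ ((¬F ∨ ¬x0) ∧ ¬(F ∨ T)))
  step 5: ¬x0 ∨ (¬x2 ∨ ((T ∨ ¬x0) ∧ ¬(F ∨ T)))
  step 6: ¬x0 ∨ (¬x2 ∨ (T ∧ ¬(F ∨ T)))
  step 7: ¬x0 ∨ (¬x2 ∨ ¬(F ∨ T))
  step 8: ¬x0 ∨ (¬x2 ∨ (¬F ∧ ¬T))
  step 9: ¬x0 ∨ (¬x2 ∨ (T ∧ ¬T))
  step 10: ¬x0 ∨ (¬x2 ∨ ¬T)
  step 11: ¬x0 ∨ (¬x2 ∨ F)
  step 12: ¬x0 ∨ ¬x2

Answer: normal form = ¬x0 ∨ ¬x2  (in 12 steps)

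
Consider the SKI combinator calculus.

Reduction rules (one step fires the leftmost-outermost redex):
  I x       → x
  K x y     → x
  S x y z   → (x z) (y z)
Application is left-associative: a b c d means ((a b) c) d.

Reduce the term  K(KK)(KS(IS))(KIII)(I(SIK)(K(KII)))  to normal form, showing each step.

Answer: normal form = KI  (in 7 steps)

Working:
  start: K(KK)(KS(IS))(KIII)(I(SIK)(K(KII)))
  [1] KK(KIII)(I(SIK)(K(KII)))
  [2] K(I(SIK)(K(KII)))
  [3] K(SIK(K(KII)))
  [4] K(I(K(KII))(K(K(KII))))
  [5] K(K(KII)(K(K(KII))))
  [6] K(KII)
  [7] KI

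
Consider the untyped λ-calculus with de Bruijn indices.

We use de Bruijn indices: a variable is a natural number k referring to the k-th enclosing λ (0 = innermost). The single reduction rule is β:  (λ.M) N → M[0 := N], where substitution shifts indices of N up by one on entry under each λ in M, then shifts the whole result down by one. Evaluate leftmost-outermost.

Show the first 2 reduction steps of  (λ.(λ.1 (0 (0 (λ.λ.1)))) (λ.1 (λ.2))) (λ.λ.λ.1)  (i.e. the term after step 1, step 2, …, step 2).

Answer: after 2 steps: (λ.λ.λ.1) ((λ.(λ.λ.λ.1) (λ.λ.λ.λ.1)) ((λ.(λ.λ.λ.1) (λ.λ.λ.λ.1)) (λ.λ.1)))

Working:
  start: (λ.(λ.1 (0 (0 (λ.λ.1)))) (λ.1 (λ.2))) (λ.λ.λ.1)
  step 1: (λ.(λ.λ.λ.1) (0 (0 (λ.λ.1)))) (λ.(λ.λ.λ.1) (λ.λ.λ.λ.1))
  step 2: (λ.λ.λ.1) ((λ.(λ.λ.λ.1) (λ.λ.λ.λ.1)) ((λ.(λ.λ.λ.1) (λ.λ.λ.λ.1)) (λ.λ.1)))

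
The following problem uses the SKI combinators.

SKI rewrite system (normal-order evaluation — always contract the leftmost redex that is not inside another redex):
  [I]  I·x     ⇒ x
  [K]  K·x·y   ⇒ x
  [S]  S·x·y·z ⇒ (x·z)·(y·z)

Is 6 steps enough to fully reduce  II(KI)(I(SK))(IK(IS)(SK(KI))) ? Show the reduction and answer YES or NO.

  start: II(KI)(I(SK))(IK(IS)(SK(KI)))
  step 1: I(KI)(I(SK))(IK(IS)(SK(KI)))
  step 2: KI(I(SK))(IK(IS)(SK(KI)))
  step 3: I(IK(IS)(SK(KI)))
  step 4: IK(IS)(SK(KI))
  step 5: K(IS)(SK(KI))
  step 6: IS

Answer: NO — after 6 steps the term is IS, not yet normal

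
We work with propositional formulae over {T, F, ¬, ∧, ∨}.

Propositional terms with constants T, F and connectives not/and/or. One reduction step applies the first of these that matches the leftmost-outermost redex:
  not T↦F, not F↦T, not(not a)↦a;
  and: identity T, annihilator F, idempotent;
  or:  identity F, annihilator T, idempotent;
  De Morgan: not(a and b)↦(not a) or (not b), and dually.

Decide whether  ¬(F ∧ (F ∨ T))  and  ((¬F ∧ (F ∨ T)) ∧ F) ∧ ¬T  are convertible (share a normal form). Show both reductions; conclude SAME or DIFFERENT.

Answer: DIFFERENT — A ⇓ T, B ⇓ F

Derivation:
Term A:
  start: ¬(F ∧ (F ∨ T))
  [1] ¬F ∨ ¬(F ∨ T)
  [2] T ∨ ¬(F ∨ T)
  [3] T

Term B:
  start: ((¬F ∧ (F ∨ T)) ∧ F) ∧ ¬T
  [1] F ∧ ¬T
  [2] F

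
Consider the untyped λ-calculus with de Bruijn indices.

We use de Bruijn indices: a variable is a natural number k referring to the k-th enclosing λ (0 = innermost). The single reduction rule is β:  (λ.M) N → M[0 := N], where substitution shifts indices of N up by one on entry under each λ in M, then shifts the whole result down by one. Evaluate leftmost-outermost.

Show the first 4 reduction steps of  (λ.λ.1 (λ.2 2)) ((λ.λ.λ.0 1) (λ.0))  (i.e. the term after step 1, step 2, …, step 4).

  start: (λ.λ.1 (λ.2 2)) ((λ.λ.λ.0 1) (λ.0))
  →1  λ.(λ.λ.λ.0 1) (λ.0) (λ.(λ.λ.λ.0 1) (λ.0) ((λ.λ.λ.0 1) (λ.0)))
  →2  λ.(λ.λ.0 1) (λ.(λ.λ.λ.0 1) (λ.0) ((λ.λ.λ.0 1) (λ.0)))
  →3  λ.λ.0 (λ.(λ.λ.λ.0 1) (λ.0) ((λ.λ.λ.0 1) (λ.0)))
  →4  λ.λ.0 (λ.(λ.λ.0 1) ((λ.λ.λ.0 1) (λ.0)))

Answer: after 4 steps: λ.λ.0 (λ.(λ.λ.0 1) ((λ.λ.λ.0 1) (λ.0)))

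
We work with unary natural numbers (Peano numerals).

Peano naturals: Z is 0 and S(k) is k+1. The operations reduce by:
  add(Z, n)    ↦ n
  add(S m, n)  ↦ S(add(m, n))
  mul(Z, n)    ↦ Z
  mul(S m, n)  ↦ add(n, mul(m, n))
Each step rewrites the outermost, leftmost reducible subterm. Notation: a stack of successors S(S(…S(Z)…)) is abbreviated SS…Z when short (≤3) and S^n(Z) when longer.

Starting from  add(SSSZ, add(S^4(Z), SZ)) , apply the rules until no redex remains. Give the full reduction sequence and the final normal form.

  start: add(SSSZ, add(S^4(Z), SZ))
  step 1: S(add(SSZ, add(S^4(Z), SZ)))
  step 2: S(S(add(SZ, add(S^4(Z), SZ))))
  step 3: S(S(S(add(Z, add(S^4(Z), SZ)))))
  step 4: S(S(S(add(S^4(Z), SZ))))
  step 5: S(S(S(S(add(SSSZ, SZ)))))
  step 6: S(S(S(S(S(add(SSZ, SZ))))))
  step 7: S(S(S(S(S(S(add(SZ, SZ)))))))
  step 8: S(S(S(S(S(S(S(add(Z, SZ))))))))
  step 9: S^8(Z)

Answer: normal form = S^8(Z)  (in 9 steps)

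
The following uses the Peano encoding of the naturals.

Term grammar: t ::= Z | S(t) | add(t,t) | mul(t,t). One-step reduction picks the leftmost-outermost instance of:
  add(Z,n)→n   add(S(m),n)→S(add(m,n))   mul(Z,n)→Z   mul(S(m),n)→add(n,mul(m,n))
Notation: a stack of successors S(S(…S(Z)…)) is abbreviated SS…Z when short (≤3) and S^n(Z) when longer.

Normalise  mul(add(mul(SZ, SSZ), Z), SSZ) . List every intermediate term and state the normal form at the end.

  start: mul(add(mul(SZ, SSZ), Z), SSZ)
  →1  mul(add(add(SSZ, mul(Z, SSZ)), Z), SSZ)
  →2  mul(add(S(add(SZ, mul(Z, SSZ))), Z), SSZ)
  →3  mul(S(add(add(SZ, mul(Z, SSZ)), Z)), SSZ)
  →4  add(SSZ, mul(add(add(SZ, mul(Z, SSZ)), Z), SSZ))
  →5  S(add(SZ, mul(add(add(SZ, mul(Z, SSZ)), Z), SSZ)))
  →6  S(S(add(Z, mul(add(add(SZ, mul(Z, SSZ)), Z), SSZ))))
  →7  S(S(mul(add(add(SZ, mul(Z, SSZ)), Z), SSZ)))
  →8  S(S(mul(add(S(add(Z, mul(Z, SSZ))), Z), SSZ)))
  →9  S(S(mul(S(add(add(Z, mul(Z, SSZ)), Z)), SSZ)))
  →10  S(S(add(SSZ, mul(add(add(Z, mul(Z, SSZ)), Z), SSZ))))
  →11  S(S(S(add(SZ, mul(add(add(Z, mul(Z, SSZ)), Z), SSZ)))))
  →12  S(S(S(S(add(Z, mul(add(add(Z, mul(Z, SSZ)), Z), SSZ))))))
  →13  S(S(S(S(mul(add(add(Z, mul(Z, SSZ)), Z), SSZ)))))
  →14  S(S(S(S(mul(add(mul(Z, SSZ), Z), SSZ)))))
  →15  S(S(S(S(mul(add(Z, Z), SSZ)))))
  →16  S(S(S(S(mul(Z, SSZ)))))
  →17  S^4(Z)

Answer: normal form = S^4(Z)  (in 17 steps)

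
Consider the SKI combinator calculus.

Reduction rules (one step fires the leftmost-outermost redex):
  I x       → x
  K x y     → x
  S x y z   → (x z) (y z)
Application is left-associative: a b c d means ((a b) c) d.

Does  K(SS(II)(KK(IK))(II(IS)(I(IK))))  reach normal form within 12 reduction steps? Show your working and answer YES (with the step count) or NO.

  start: K(SS(II)(KK(IK))(II(IS)(I(IK))))
  [1] K(S(KK(IK))(II(KK(IK)))(II(IS)(I(IK))))
  [2] K(KK(IK)(II(IS)(I(IK)))(II(KK(IK))(II(IS)(I(IK)))))
  [3] K(K(II(IS)(I(IK)))(II(KK(IK))(II(IS)(I(IK)))))
  [4] K(II(IS)(I(IK)))
  [5] K(I(IS)(I(IK)))
  [6] K(IS(I(IK)))
  [7] K(S(I(IK)))
  [8] K(S(IK))
  [9] K(SK)

Answer: YES — reaches normal form K(SK) in 9 ≤ 12 steps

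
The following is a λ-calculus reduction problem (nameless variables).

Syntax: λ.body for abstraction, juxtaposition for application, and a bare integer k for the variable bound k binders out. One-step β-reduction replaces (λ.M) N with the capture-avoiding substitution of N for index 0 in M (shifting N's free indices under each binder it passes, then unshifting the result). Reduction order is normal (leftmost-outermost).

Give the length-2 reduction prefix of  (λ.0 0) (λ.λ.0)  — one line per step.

Answer: after 2 steps: λ.0

Working:
  start: (λ.0 0) (λ.λ.0)
  [1] (λ.λ.0) (λ.λ.0)
  [2] λ.0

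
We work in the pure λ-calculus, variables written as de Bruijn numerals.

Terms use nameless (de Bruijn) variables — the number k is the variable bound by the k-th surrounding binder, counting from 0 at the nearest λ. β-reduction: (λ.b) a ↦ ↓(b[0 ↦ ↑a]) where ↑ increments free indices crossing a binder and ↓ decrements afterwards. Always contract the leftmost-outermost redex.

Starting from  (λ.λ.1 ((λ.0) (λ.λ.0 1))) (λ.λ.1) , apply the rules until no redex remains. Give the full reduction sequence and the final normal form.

Answer: normal form = λ.λ.λ.λ.0 1  (in 3 steps)

Derivation:
  start: (λ.λ.1 ((λ.0) (λ.λ.0 1))) (λ.λ.1)
  [1] λ.(λ.λ.1) ((λ.0) (λ.λ.0 1))
  [2] λ.λ.(λ.0) (λ.λ.0 1)
  [3] λ.λ.λ.λ.0 1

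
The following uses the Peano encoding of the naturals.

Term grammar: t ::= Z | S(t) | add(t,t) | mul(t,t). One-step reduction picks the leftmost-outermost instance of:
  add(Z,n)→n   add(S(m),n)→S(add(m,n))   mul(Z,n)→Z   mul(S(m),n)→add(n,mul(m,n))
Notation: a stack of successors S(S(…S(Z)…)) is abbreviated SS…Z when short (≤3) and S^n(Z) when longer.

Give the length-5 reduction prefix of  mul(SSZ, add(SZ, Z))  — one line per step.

  start: mul(SSZ, add(SZ, Z))
  [1] add(add(SZ, Z), mul(SZ, add(SZ, Z)))
  [2] add(S(add(Z, Z)), mul(SZ, add(SZ, Z)))
  [3] S(add(add(Z, Z), mul(SZ, add(SZ, Z))))
  [4] S(add(Z, mul(SZ, add(SZ, Z))))
  [5] S(mul(SZ, add(SZ, Z)))

Answer: after 5 steps: S(mul(SZ, add(SZ, Z)))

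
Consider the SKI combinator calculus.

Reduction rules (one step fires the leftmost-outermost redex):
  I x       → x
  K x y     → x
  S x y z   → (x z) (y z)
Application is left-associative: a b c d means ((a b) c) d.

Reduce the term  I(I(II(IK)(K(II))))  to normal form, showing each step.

Answer: normal form = K(KI)  (in 6 steps)

Working:
  start: I(I(II(IK)(K(II))))
  [1] I(II(IK)(K(II)))
  [2] II(IK)(K(II))
  [3] I(IK)(K(II))
  [4] IK(K(II))
  [5] K(K(II))
  [6] K(KI)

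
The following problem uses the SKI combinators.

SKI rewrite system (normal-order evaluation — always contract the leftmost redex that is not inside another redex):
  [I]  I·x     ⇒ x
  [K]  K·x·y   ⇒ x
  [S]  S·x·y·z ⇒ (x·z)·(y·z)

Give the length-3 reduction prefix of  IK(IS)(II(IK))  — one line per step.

Answer: after 3 steps: S

Derivation:
  start: IK(IS)(II(IK))
  step 1: K(IS)(II(IK))
  step 2: IS
  step 3: S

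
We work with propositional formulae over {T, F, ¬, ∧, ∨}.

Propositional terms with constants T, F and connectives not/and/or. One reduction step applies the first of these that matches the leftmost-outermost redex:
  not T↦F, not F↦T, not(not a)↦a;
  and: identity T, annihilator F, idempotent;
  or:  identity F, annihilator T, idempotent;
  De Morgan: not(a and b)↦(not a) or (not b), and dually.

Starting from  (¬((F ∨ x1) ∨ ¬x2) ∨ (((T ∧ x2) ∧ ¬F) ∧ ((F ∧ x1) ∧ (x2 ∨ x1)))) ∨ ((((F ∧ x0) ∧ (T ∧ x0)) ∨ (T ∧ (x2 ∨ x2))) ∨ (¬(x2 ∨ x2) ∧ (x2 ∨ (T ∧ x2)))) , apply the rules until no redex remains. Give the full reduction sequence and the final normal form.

  start: (¬((F ∨ x1) ∨ ¬x2) ∨ (((T ∧ x2) ∧ ¬F) ∧ ((F ∧ x1) ∧ (x2 ∨ x1)))) ∨ ((((F ∧ x0) ∧ (T ∧ x0)) ∨ (T ∧ (x2 ∨ x2))) ∨ (¬(x2 ∨ x2) ∧ (x2 ∨ (T ∧ x2))))
  [1] ((¬(F ∨ x1) ∧ ¬¬x2) ∨ (((T ∧ x2) ∧ ¬F) ∧ ((F ∧ x1) ∧ (x2 ∨ x1)))) ∨ ((((F ∧ x0) ∧ (T ∧ x0)) ∨ (T ∧ (x2 ∨ x2))) ∨ (¬(x2 ∨ x2) ∧ (x2 ∨ (T ∧ x2))))
  [2] (((¬F ∧ ¬x1) ∧ ¬¬x2) ∨ (((T ∧ x2) ∧ ¬F) ∧ ((F ∧ x1) ∧ (x2 ∨ x1)))) ∨ ((((F ∧ x0) ∧ (T ∧ x0)) ∨ (T ∧ (x2 ∨ x2))) ∨ (¬(x2 ∨ x2) ∧ (x2 ∨ (T ∧ x2))))
  [3] (((T ∧ ¬x1) ∧ ¬¬x2) ∨ (((T ∧ x2) ∧ ¬F) ∧ ((F ∧ x1) ∧ (x2 ∨ x1)))) ∨ ((((F ∧ x0) ∧ (T ∧ x0)) ∨ (T ∧ (x2 ∨ x2))) ∨ (¬(x2 ∨ x2) ∧ (x2 ∨ (T ∧ x2))))
  [4] ((¬x1 ∧ ¬¬x2) ∨ (((T ∧ x2) ∧ ¬F) ∧ ((F ∧ x1) ∧ (x2 ∨ x1)))) ∨ ((((F ∧ x0) ∧ (T ∧ x0)) ∨ (T ∧ (x2 ∨ x2))) ∨ (¬(x2 ∨ x2) ∧ (x2 ∨ (T ∧ x2))))
  [5] ((¬x1 ∧ x2) ∨ (((T ∧ x2) ∧ ¬F) ∧ ((F ∧ x1) ∧ (x2 ∨ x1)))) ∨ ((((F ∧ x0) ∧ (T ∧ x0)) ∨ (T ∧ (x2 ∨ x2))) ∨ (¬(x2 ∨ x2) ∧ (x2 ∨ (T ∧ x2))))
  [6] ((¬x1 ∧ x2) ∨ ((x2 ∧ ¬F) ∧ ((F ∧ x1) ∧ (x2 ∨ x1)))) ∨ ((((F ∧ x0) ∧ (T ∧ x0)) ∨ (T ∧ (x2 ∨ x2))) ∨ (¬(x2 ∨ x2) ∧ (x2 ∨ (T ∧ x2))))
  [7] ((¬x1 ∧ x2) ∨ ((x2 ∧ T) ∧ ((F ∧ x1) ∧ (x2 ∨ x1)))) ∨ ((((F ∧ x0) ∧ (T ∧ x0)) ∨ (T ∧ (x2 ∨ x2))) ∨ (¬(x2 ∨ x2) ∧ (x2 ∨ (T ∧ x2))))
  [8] ((¬x1 ∧ x2) ∨ (x2 ∧ ((F ∧ x1) ∧ (x2 ∨ x1)))) ∨ ((((F ∧ x0) ∧ (T ∧ x0)) ∨ (T ∧ (x2 ∨ x2))) ∨ (¬(x2 ∨ x2) ∧ (x2 ∨ (T ∧ x2))))
  [9] ((¬x1 ∧ x2) ∨ (x2 ∧ (F ∧ (x2 ∨ x1)))) ∨ ((((F ∧ x0) ∧ (T ∧ x0)) ∨ (T ∧ (x2 ∨ x2))) ∨ (¬(x2 ∨ x2) ∧ (x2 ∨ (T ∧ x2))))
  [10] ((¬x1 ∧ x2) ∨ (x2 ∧ F)) ∨ ((((F ∧ x0) ∧ (T ∧ x0)) ∨ (T ∧ (x2 ∨ x2))) ∨ (¬(x2 ∨ x2) ∧ (x2 ∨ (T ∧ x2))))
  [11] ((¬x1 ∧ x2) ∨ F) ∨ ((((F ∧ x0) ∧ (T ∧ x0)) ∨ (T ∧ (x2 ∨ x2))) ∨ (¬(x2 ∨ x2) ∧ (x2 ∨ (T ∧ x2))))
  [12] (¬x1 ∧ x2) ∨ ((((F ∧ x0) ∧ (T ∧ x0)) ∨ (T ∧ (x2 ∨ x2))) ∨ (¬(x2 ∨ x2) ∧ (x2 ∨ (T ∧ x2))))
  [13] (¬x1 ∧ x2) ∨ (((F ∧ (T ∧ x0)) ∨ (T ∧ (x2 ∨ x2))) ∨ (¬(x2 ∨ x2) ∧ (x2 ∨ (T ∧ x2))))
  [14] (¬x1 ∧ x2) ∨ ((F ∨ (T ∧ (x2 ∨ x2))) ∨ (¬(x2 ∨ x2) ∧ (x2 ∨ (T ∧ x2))))
  [15] (¬x1 ∧ x2) ∨ ((T ∧ (x2 ∨ x2)) ∨ (¬(x2 ∨ x2) ∧ (x2 ∨ (T ∧ x2))))
  [16] (¬x1 ∧ x2) ∨ ((x2 ∨ x2) ∨ (¬(x2 ∨ x2) ∧ (x2 ∨ (T ∧ x2))))
  [17] (¬x1 ∧ x2) ∨ (x2 ∨ (¬(x2 ∨ x2) ∧ (x2 ∨ (T ∧ x2))))
  [18] (¬x1 ∧ x2) ∨ (x2 ∨ ((¬x2 ∧ ¬x2) ∧ (x2 ∨ (T ∧ x2))))
  [19] (¬x1 ∧ x2) ∨ (x2 ∨ (¬x2 ∧ (x2 ∨ (T ∧ x2))))
  [20] (¬x1 ∧ x2) ∨ (x2 ∨ (¬x2 ∧ (x2 ∨ x2)))
  [21] (¬x1 ∧ x2) ∨ (x2 ∨ (¬x2 ∧ x2))

Answer: normal form = (¬x1 ∧ x2) ∨ (x2 ∨ (¬x2 ∧ x2))  (in 21 steps)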